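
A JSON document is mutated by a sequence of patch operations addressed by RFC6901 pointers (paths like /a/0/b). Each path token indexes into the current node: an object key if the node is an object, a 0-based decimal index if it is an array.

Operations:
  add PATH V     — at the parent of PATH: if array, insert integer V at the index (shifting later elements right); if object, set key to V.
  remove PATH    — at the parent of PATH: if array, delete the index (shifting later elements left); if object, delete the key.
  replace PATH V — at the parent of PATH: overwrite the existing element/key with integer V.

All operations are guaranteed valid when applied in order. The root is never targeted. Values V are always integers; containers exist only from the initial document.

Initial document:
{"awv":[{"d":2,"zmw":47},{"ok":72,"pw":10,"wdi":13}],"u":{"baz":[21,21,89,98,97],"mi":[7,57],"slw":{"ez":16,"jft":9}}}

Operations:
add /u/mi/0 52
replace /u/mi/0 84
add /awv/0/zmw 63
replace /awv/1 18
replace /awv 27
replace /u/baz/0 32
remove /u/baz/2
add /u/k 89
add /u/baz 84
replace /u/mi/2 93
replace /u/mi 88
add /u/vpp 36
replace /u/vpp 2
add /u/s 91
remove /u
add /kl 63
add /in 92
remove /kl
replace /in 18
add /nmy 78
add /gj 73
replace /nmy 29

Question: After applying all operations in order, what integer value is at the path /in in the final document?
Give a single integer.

After op 1 (add /u/mi/0 52): {"awv":[{"d":2,"zmw":47},{"ok":72,"pw":10,"wdi":13}],"u":{"baz":[21,21,89,98,97],"mi":[52,7,57],"slw":{"ez":16,"jft":9}}}
After op 2 (replace /u/mi/0 84): {"awv":[{"d":2,"zmw":47},{"ok":72,"pw":10,"wdi":13}],"u":{"baz":[21,21,89,98,97],"mi":[84,7,57],"slw":{"ez":16,"jft":9}}}
After op 3 (add /awv/0/zmw 63): {"awv":[{"d":2,"zmw":63},{"ok":72,"pw":10,"wdi":13}],"u":{"baz":[21,21,89,98,97],"mi":[84,7,57],"slw":{"ez":16,"jft":9}}}
After op 4 (replace /awv/1 18): {"awv":[{"d":2,"zmw":63},18],"u":{"baz":[21,21,89,98,97],"mi":[84,7,57],"slw":{"ez":16,"jft":9}}}
After op 5 (replace /awv 27): {"awv":27,"u":{"baz":[21,21,89,98,97],"mi":[84,7,57],"slw":{"ez":16,"jft":9}}}
After op 6 (replace /u/baz/0 32): {"awv":27,"u":{"baz":[32,21,89,98,97],"mi":[84,7,57],"slw":{"ez":16,"jft":9}}}
After op 7 (remove /u/baz/2): {"awv":27,"u":{"baz":[32,21,98,97],"mi":[84,7,57],"slw":{"ez":16,"jft":9}}}
After op 8 (add /u/k 89): {"awv":27,"u":{"baz":[32,21,98,97],"k":89,"mi":[84,7,57],"slw":{"ez":16,"jft":9}}}
After op 9 (add /u/baz 84): {"awv":27,"u":{"baz":84,"k":89,"mi":[84,7,57],"slw":{"ez":16,"jft":9}}}
After op 10 (replace /u/mi/2 93): {"awv":27,"u":{"baz":84,"k":89,"mi":[84,7,93],"slw":{"ez":16,"jft":9}}}
After op 11 (replace /u/mi 88): {"awv":27,"u":{"baz":84,"k":89,"mi":88,"slw":{"ez":16,"jft":9}}}
After op 12 (add /u/vpp 36): {"awv":27,"u":{"baz":84,"k":89,"mi":88,"slw":{"ez":16,"jft":9},"vpp":36}}
After op 13 (replace /u/vpp 2): {"awv":27,"u":{"baz":84,"k":89,"mi":88,"slw":{"ez":16,"jft":9},"vpp":2}}
After op 14 (add /u/s 91): {"awv":27,"u":{"baz":84,"k":89,"mi":88,"s":91,"slw":{"ez":16,"jft":9},"vpp":2}}
After op 15 (remove /u): {"awv":27}
After op 16 (add /kl 63): {"awv":27,"kl":63}
After op 17 (add /in 92): {"awv":27,"in":92,"kl":63}
After op 18 (remove /kl): {"awv":27,"in":92}
After op 19 (replace /in 18): {"awv":27,"in":18}
After op 20 (add /nmy 78): {"awv":27,"in":18,"nmy":78}
After op 21 (add /gj 73): {"awv":27,"gj":73,"in":18,"nmy":78}
After op 22 (replace /nmy 29): {"awv":27,"gj":73,"in":18,"nmy":29}
Value at /in: 18

Answer: 18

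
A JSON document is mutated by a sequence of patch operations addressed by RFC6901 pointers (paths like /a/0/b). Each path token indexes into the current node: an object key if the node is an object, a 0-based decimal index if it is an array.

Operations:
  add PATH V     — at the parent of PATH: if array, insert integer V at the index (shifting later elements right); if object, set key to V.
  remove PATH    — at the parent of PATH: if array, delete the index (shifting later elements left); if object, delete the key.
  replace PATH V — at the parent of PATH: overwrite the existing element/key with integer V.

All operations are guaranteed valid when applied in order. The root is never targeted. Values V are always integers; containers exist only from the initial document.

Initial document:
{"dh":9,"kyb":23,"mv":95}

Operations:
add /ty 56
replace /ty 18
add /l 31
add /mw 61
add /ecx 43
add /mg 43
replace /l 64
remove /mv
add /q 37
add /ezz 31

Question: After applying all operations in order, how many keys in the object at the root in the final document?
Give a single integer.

After op 1 (add /ty 56): {"dh":9,"kyb":23,"mv":95,"ty":56}
After op 2 (replace /ty 18): {"dh":9,"kyb":23,"mv":95,"ty":18}
After op 3 (add /l 31): {"dh":9,"kyb":23,"l":31,"mv":95,"ty":18}
After op 4 (add /mw 61): {"dh":9,"kyb":23,"l":31,"mv":95,"mw":61,"ty":18}
After op 5 (add /ecx 43): {"dh":9,"ecx":43,"kyb":23,"l":31,"mv":95,"mw":61,"ty":18}
After op 6 (add /mg 43): {"dh":9,"ecx":43,"kyb":23,"l":31,"mg":43,"mv":95,"mw":61,"ty":18}
After op 7 (replace /l 64): {"dh":9,"ecx":43,"kyb":23,"l":64,"mg":43,"mv":95,"mw":61,"ty":18}
After op 8 (remove /mv): {"dh":9,"ecx":43,"kyb":23,"l":64,"mg":43,"mw":61,"ty":18}
After op 9 (add /q 37): {"dh":9,"ecx":43,"kyb":23,"l":64,"mg":43,"mw":61,"q":37,"ty":18}
After op 10 (add /ezz 31): {"dh":9,"ecx":43,"ezz":31,"kyb":23,"l":64,"mg":43,"mw":61,"q":37,"ty":18}
Size at the root: 9

Answer: 9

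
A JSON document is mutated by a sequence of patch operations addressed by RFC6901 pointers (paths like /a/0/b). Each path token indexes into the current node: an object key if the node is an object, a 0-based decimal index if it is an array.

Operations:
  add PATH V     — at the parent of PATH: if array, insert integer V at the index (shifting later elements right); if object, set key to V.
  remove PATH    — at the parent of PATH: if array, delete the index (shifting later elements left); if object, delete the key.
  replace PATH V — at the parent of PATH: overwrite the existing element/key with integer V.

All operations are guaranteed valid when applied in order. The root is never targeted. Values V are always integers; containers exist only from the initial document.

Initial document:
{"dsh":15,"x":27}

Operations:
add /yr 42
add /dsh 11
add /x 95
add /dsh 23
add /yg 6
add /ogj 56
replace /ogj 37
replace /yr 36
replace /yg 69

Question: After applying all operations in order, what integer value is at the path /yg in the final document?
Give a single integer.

After op 1 (add /yr 42): {"dsh":15,"x":27,"yr":42}
After op 2 (add /dsh 11): {"dsh":11,"x":27,"yr":42}
After op 3 (add /x 95): {"dsh":11,"x":95,"yr":42}
After op 4 (add /dsh 23): {"dsh":23,"x":95,"yr":42}
After op 5 (add /yg 6): {"dsh":23,"x":95,"yg":6,"yr":42}
After op 6 (add /ogj 56): {"dsh":23,"ogj":56,"x":95,"yg":6,"yr":42}
After op 7 (replace /ogj 37): {"dsh":23,"ogj":37,"x":95,"yg":6,"yr":42}
After op 8 (replace /yr 36): {"dsh":23,"ogj":37,"x":95,"yg":6,"yr":36}
After op 9 (replace /yg 69): {"dsh":23,"ogj":37,"x":95,"yg":69,"yr":36}
Value at /yg: 69

Answer: 69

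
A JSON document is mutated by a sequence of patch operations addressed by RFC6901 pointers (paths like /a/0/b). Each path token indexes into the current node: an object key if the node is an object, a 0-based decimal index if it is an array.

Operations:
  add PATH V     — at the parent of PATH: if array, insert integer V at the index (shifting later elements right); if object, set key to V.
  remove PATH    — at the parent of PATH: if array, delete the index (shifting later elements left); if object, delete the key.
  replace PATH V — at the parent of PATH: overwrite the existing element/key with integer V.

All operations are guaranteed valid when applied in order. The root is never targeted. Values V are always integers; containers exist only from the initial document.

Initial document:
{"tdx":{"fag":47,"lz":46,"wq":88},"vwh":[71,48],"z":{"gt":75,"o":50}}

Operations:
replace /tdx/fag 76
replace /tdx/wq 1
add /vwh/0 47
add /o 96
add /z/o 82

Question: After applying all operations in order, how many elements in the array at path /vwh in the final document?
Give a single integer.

After op 1 (replace /tdx/fag 76): {"tdx":{"fag":76,"lz":46,"wq":88},"vwh":[71,48],"z":{"gt":75,"o":50}}
After op 2 (replace /tdx/wq 1): {"tdx":{"fag":76,"lz":46,"wq":1},"vwh":[71,48],"z":{"gt":75,"o":50}}
After op 3 (add /vwh/0 47): {"tdx":{"fag":76,"lz":46,"wq":1},"vwh":[47,71,48],"z":{"gt":75,"o":50}}
After op 4 (add /o 96): {"o":96,"tdx":{"fag":76,"lz":46,"wq":1},"vwh":[47,71,48],"z":{"gt":75,"o":50}}
After op 5 (add /z/o 82): {"o":96,"tdx":{"fag":76,"lz":46,"wq":1},"vwh":[47,71,48],"z":{"gt":75,"o":82}}
Size at path /vwh: 3

Answer: 3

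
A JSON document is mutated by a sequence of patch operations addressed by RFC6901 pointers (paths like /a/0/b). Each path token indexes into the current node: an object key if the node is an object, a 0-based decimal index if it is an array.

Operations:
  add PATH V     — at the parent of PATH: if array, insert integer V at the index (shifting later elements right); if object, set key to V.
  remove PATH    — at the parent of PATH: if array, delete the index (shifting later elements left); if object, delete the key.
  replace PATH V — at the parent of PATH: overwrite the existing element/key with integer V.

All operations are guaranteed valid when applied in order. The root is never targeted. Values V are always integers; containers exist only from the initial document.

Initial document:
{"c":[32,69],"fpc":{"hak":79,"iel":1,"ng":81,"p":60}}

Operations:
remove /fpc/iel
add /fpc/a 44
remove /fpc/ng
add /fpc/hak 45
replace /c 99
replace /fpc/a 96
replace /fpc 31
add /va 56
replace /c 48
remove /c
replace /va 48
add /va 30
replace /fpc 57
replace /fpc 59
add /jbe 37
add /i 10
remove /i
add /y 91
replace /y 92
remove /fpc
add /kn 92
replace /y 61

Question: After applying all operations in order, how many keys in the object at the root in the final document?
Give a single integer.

After op 1 (remove /fpc/iel): {"c":[32,69],"fpc":{"hak":79,"ng":81,"p":60}}
After op 2 (add /fpc/a 44): {"c":[32,69],"fpc":{"a":44,"hak":79,"ng":81,"p":60}}
After op 3 (remove /fpc/ng): {"c":[32,69],"fpc":{"a":44,"hak":79,"p":60}}
After op 4 (add /fpc/hak 45): {"c":[32,69],"fpc":{"a":44,"hak":45,"p":60}}
After op 5 (replace /c 99): {"c":99,"fpc":{"a":44,"hak":45,"p":60}}
After op 6 (replace /fpc/a 96): {"c":99,"fpc":{"a":96,"hak":45,"p":60}}
After op 7 (replace /fpc 31): {"c":99,"fpc":31}
After op 8 (add /va 56): {"c":99,"fpc":31,"va":56}
After op 9 (replace /c 48): {"c":48,"fpc":31,"va":56}
After op 10 (remove /c): {"fpc":31,"va":56}
After op 11 (replace /va 48): {"fpc":31,"va":48}
After op 12 (add /va 30): {"fpc":31,"va":30}
After op 13 (replace /fpc 57): {"fpc":57,"va":30}
After op 14 (replace /fpc 59): {"fpc":59,"va":30}
After op 15 (add /jbe 37): {"fpc":59,"jbe":37,"va":30}
After op 16 (add /i 10): {"fpc":59,"i":10,"jbe":37,"va":30}
After op 17 (remove /i): {"fpc":59,"jbe":37,"va":30}
After op 18 (add /y 91): {"fpc":59,"jbe":37,"va":30,"y":91}
After op 19 (replace /y 92): {"fpc":59,"jbe":37,"va":30,"y":92}
After op 20 (remove /fpc): {"jbe":37,"va":30,"y":92}
After op 21 (add /kn 92): {"jbe":37,"kn":92,"va":30,"y":92}
After op 22 (replace /y 61): {"jbe":37,"kn":92,"va":30,"y":61}
Size at the root: 4

Answer: 4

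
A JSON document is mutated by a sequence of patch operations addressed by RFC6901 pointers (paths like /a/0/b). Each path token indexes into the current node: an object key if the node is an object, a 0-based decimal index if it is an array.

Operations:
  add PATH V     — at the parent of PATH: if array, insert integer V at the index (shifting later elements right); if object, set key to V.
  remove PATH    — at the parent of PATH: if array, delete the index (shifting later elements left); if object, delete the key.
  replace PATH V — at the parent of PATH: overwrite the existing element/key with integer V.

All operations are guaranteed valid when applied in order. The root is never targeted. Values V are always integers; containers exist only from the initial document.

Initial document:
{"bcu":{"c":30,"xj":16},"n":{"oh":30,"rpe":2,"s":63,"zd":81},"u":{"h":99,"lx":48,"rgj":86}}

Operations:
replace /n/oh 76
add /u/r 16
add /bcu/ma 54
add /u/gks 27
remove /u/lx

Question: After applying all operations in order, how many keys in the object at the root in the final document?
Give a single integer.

After op 1 (replace /n/oh 76): {"bcu":{"c":30,"xj":16},"n":{"oh":76,"rpe":2,"s":63,"zd":81},"u":{"h":99,"lx":48,"rgj":86}}
After op 2 (add /u/r 16): {"bcu":{"c":30,"xj":16},"n":{"oh":76,"rpe":2,"s":63,"zd":81},"u":{"h":99,"lx":48,"r":16,"rgj":86}}
After op 3 (add /bcu/ma 54): {"bcu":{"c":30,"ma":54,"xj":16},"n":{"oh":76,"rpe":2,"s":63,"zd":81},"u":{"h":99,"lx":48,"r":16,"rgj":86}}
After op 4 (add /u/gks 27): {"bcu":{"c":30,"ma":54,"xj":16},"n":{"oh":76,"rpe":2,"s":63,"zd":81},"u":{"gks":27,"h":99,"lx":48,"r":16,"rgj":86}}
After op 5 (remove /u/lx): {"bcu":{"c":30,"ma":54,"xj":16},"n":{"oh":76,"rpe":2,"s":63,"zd":81},"u":{"gks":27,"h":99,"r":16,"rgj":86}}
Size at the root: 3

Answer: 3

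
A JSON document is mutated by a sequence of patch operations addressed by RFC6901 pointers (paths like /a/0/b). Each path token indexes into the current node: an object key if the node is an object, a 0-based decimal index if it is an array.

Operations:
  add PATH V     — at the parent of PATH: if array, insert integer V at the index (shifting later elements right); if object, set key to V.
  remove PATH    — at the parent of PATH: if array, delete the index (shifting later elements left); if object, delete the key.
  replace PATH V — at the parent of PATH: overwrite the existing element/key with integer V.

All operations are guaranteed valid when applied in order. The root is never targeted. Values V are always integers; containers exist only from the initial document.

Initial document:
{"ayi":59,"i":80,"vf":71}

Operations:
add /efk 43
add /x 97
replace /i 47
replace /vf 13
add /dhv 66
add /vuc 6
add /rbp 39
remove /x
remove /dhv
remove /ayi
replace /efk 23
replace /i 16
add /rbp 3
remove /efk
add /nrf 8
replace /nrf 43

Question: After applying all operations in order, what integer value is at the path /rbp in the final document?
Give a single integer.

Answer: 3

Derivation:
After op 1 (add /efk 43): {"ayi":59,"efk":43,"i":80,"vf":71}
After op 2 (add /x 97): {"ayi":59,"efk":43,"i":80,"vf":71,"x":97}
After op 3 (replace /i 47): {"ayi":59,"efk":43,"i":47,"vf":71,"x":97}
After op 4 (replace /vf 13): {"ayi":59,"efk":43,"i":47,"vf":13,"x":97}
After op 5 (add /dhv 66): {"ayi":59,"dhv":66,"efk":43,"i":47,"vf":13,"x":97}
After op 6 (add /vuc 6): {"ayi":59,"dhv":66,"efk":43,"i":47,"vf":13,"vuc":6,"x":97}
After op 7 (add /rbp 39): {"ayi":59,"dhv":66,"efk":43,"i":47,"rbp":39,"vf":13,"vuc":6,"x":97}
After op 8 (remove /x): {"ayi":59,"dhv":66,"efk":43,"i":47,"rbp":39,"vf":13,"vuc":6}
After op 9 (remove /dhv): {"ayi":59,"efk":43,"i":47,"rbp":39,"vf":13,"vuc":6}
After op 10 (remove /ayi): {"efk":43,"i":47,"rbp":39,"vf":13,"vuc":6}
After op 11 (replace /efk 23): {"efk":23,"i":47,"rbp":39,"vf":13,"vuc":6}
After op 12 (replace /i 16): {"efk":23,"i":16,"rbp":39,"vf":13,"vuc":6}
After op 13 (add /rbp 3): {"efk":23,"i":16,"rbp":3,"vf":13,"vuc":6}
After op 14 (remove /efk): {"i":16,"rbp":3,"vf":13,"vuc":6}
After op 15 (add /nrf 8): {"i":16,"nrf":8,"rbp":3,"vf":13,"vuc":6}
After op 16 (replace /nrf 43): {"i":16,"nrf":43,"rbp":3,"vf":13,"vuc":6}
Value at /rbp: 3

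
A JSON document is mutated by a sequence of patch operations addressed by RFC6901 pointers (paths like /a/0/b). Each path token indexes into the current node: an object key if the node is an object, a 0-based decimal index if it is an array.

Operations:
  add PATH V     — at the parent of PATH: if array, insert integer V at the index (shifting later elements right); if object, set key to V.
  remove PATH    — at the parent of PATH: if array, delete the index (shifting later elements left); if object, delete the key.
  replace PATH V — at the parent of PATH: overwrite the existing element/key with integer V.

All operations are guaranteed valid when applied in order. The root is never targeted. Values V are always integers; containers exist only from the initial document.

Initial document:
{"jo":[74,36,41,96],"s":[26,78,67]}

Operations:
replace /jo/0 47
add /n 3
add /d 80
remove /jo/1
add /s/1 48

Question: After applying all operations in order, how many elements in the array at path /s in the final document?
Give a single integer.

After op 1 (replace /jo/0 47): {"jo":[47,36,41,96],"s":[26,78,67]}
After op 2 (add /n 3): {"jo":[47,36,41,96],"n":3,"s":[26,78,67]}
After op 3 (add /d 80): {"d":80,"jo":[47,36,41,96],"n":3,"s":[26,78,67]}
After op 4 (remove /jo/1): {"d":80,"jo":[47,41,96],"n":3,"s":[26,78,67]}
After op 5 (add /s/1 48): {"d":80,"jo":[47,41,96],"n":3,"s":[26,48,78,67]}
Size at path /s: 4

Answer: 4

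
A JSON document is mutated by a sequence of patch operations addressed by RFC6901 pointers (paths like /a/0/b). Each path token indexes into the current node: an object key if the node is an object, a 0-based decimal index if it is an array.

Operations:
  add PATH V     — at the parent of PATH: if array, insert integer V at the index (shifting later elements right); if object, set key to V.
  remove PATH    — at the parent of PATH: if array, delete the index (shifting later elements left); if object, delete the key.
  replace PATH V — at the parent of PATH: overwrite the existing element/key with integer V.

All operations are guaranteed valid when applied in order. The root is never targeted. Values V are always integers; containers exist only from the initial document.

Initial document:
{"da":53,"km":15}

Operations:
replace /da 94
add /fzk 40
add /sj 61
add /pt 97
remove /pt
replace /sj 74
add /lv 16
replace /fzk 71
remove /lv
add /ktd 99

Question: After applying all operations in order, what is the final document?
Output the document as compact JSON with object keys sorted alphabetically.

After op 1 (replace /da 94): {"da":94,"km":15}
After op 2 (add /fzk 40): {"da":94,"fzk":40,"km":15}
After op 3 (add /sj 61): {"da":94,"fzk":40,"km":15,"sj":61}
After op 4 (add /pt 97): {"da":94,"fzk":40,"km":15,"pt":97,"sj":61}
After op 5 (remove /pt): {"da":94,"fzk":40,"km":15,"sj":61}
After op 6 (replace /sj 74): {"da":94,"fzk":40,"km":15,"sj":74}
After op 7 (add /lv 16): {"da":94,"fzk":40,"km":15,"lv":16,"sj":74}
After op 8 (replace /fzk 71): {"da":94,"fzk":71,"km":15,"lv":16,"sj":74}
After op 9 (remove /lv): {"da":94,"fzk":71,"km":15,"sj":74}
After op 10 (add /ktd 99): {"da":94,"fzk":71,"km":15,"ktd":99,"sj":74}

Answer: {"da":94,"fzk":71,"km":15,"ktd":99,"sj":74}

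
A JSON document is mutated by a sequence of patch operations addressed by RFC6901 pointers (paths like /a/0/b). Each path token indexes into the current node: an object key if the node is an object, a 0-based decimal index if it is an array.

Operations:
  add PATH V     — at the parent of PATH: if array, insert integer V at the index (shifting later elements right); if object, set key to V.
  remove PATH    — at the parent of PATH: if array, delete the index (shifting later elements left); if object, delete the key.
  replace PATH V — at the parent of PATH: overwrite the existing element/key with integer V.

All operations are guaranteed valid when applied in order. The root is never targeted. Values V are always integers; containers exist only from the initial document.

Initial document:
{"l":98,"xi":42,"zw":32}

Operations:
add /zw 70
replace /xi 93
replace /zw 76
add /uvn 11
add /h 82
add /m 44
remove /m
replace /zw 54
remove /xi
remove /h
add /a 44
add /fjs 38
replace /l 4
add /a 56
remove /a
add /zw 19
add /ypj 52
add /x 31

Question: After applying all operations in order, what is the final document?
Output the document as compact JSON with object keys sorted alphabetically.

Answer: {"fjs":38,"l":4,"uvn":11,"x":31,"ypj":52,"zw":19}

Derivation:
After op 1 (add /zw 70): {"l":98,"xi":42,"zw":70}
After op 2 (replace /xi 93): {"l":98,"xi":93,"zw":70}
After op 3 (replace /zw 76): {"l":98,"xi":93,"zw":76}
After op 4 (add /uvn 11): {"l":98,"uvn":11,"xi":93,"zw":76}
After op 5 (add /h 82): {"h":82,"l":98,"uvn":11,"xi":93,"zw":76}
After op 6 (add /m 44): {"h":82,"l":98,"m":44,"uvn":11,"xi":93,"zw":76}
After op 7 (remove /m): {"h":82,"l":98,"uvn":11,"xi":93,"zw":76}
After op 8 (replace /zw 54): {"h":82,"l":98,"uvn":11,"xi":93,"zw":54}
After op 9 (remove /xi): {"h":82,"l":98,"uvn":11,"zw":54}
After op 10 (remove /h): {"l":98,"uvn":11,"zw":54}
After op 11 (add /a 44): {"a":44,"l":98,"uvn":11,"zw":54}
After op 12 (add /fjs 38): {"a":44,"fjs":38,"l":98,"uvn":11,"zw":54}
After op 13 (replace /l 4): {"a":44,"fjs":38,"l":4,"uvn":11,"zw":54}
After op 14 (add /a 56): {"a":56,"fjs":38,"l":4,"uvn":11,"zw":54}
After op 15 (remove /a): {"fjs":38,"l":4,"uvn":11,"zw":54}
After op 16 (add /zw 19): {"fjs":38,"l":4,"uvn":11,"zw":19}
After op 17 (add /ypj 52): {"fjs":38,"l":4,"uvn":11,"ypj":52,"zw":19}
After op 18 (add /x 31): {"fjs":38,"l":4,"uvn":11,"x":31,"ypj":52,"zw":19}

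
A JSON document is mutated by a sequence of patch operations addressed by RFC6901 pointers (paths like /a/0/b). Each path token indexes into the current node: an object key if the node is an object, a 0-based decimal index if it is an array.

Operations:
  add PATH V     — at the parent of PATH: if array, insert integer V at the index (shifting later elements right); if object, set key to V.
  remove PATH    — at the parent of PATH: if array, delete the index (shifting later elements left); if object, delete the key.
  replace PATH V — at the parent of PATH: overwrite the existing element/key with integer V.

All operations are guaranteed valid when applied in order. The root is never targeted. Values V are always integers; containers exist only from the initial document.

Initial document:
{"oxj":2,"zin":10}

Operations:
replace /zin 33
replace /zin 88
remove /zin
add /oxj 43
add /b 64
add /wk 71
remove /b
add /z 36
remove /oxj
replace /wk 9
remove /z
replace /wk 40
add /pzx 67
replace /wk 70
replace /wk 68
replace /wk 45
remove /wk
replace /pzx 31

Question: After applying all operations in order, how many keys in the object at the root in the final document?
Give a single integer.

After op 1 (replace /zin 33): {"oxj":2,"zin":33}
After op 2 (replace /zin 88): {"oxj":2,"zin":88}
After op 3 (remove /zin): {"oxj":2}
After op 4 (add /oxj 43): {"oxj":43}
After op 5 (add /b 64): {"b":64,"oxj":43}
After op 6 (add /wk 71): {"b":64,"oxj":43,"wk":71}
After op 7 (remove /b): {"oxj":43,"wk":71}
After op 8 (add /z 36): {"oxj":43,"wk":71,"z":36}
After op 9 (remove /oxj): {"wk":71,"z":36}
After op 10 (replace /wk 9): {"wk":9,"z":36}
After op 11 (remove /z): {"wk":9}
After op 12 (replace /wk 40): {"wk":40}
After op 13 (add /pzx 67): {"pzx":67,"wk":40}
After op 14 (replace /wk 70): {"pzx":67,"wk":70}
After op 15 (replace /wk 68): {"pzx":67,"wk":68}
After op 16 (replace /wk 45): {"pzx":67,"wk":45}
After op 17 (remove /wk): {"pzx":67}
After op 18 (replace /pzx 31): {"pzx":31}
Size at the root: 1

Answer: 1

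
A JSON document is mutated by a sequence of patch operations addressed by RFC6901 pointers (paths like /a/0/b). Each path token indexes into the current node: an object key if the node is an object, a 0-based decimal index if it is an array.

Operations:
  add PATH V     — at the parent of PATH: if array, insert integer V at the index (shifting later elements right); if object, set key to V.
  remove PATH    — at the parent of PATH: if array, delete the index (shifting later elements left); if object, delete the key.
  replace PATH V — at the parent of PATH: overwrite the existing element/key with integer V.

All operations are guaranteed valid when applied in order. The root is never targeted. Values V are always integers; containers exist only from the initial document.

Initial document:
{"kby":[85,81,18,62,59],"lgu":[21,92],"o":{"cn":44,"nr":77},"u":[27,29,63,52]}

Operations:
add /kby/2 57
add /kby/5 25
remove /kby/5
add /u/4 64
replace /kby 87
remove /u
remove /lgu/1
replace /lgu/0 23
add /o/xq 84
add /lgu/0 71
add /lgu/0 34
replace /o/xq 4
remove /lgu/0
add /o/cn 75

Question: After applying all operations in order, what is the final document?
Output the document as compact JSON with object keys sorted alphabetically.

Answer: {"kby":87,"lgu":[71,23],"o":{"cn":75,"nr":77,"xq":4}}

Derivation:
After op 1 (add /kby/2 57): {"kby":[85,81,57,18,62,59],"lgu":[21,92],"o":{"cn":44,"nr":77},"u":[27,29,63,52]}
After op 2 (add /kby/5 25): {"kby":[85,81,57,18,62,25,59],"lgu":[21,92],"o":{"cn":44,"nr":77},"u":[27,29,63,52]}
After op 3 (remove /kby/5): {"kby":[85,81,57,18,62,59],"lgu":[21,92],"o":{"cn":44,"nr":77},"u":[27,29,63,52]}
After op 4 (add /u/4 64): {"kby":[85,81,57,18,62,59],"lgu":[21,92],"o":{"cn":44,"nr":77},"u":[27,29,63,52,64]}
After op 5 (replace /kby 87): {"kby":87,"lgu":[21,92],"o":{"cn":44,"nr":77},"u":[27,29,63,52,64]}
After op 6 (remove /u): {"kby":87,"lgu":[21,92],"o":{"cn":44,"nr":77}}
After op 7 (remove /lgu/1): {"kby":87,"lgu":[21],"o":{"cn":44,"nr":77}}
After op 8 (replace /lgu/0 23): {"kby":87,"lgu":[23],"o":{"cn":44,"nr":77}}
After op 9 (add /o/xq 84): {"kby":87,"lgu":[23],"o":{"cn":44,"nr":77,"xq":84}}
After op 10 (add /lgu/0 71): {"kby":87,"lgu":[71,23],"o":{"cn":44,"nr":77,"xq":84}}
After op 11 (add /lgu/0 34): {"kby":87,"lgu":[34,71,23],"o":{"cn":44,"nr":77,"xq":84}}
After op 12 (replace /o/xq 4): {"kby":87,"lgu":[34,71,23],"o":{"cn":44,"nr":77,"xq":4}}
After op 13 (remove /lgu/0): {"kby":87,"lgu":[71,23],"o":{"cn":44,"nr":77,"xq":4}}
After op 14 (add /o/cn 75): {"kby":87,"lgu":[71,23],"o":{"cn":75,"nr":77,"xq":4}}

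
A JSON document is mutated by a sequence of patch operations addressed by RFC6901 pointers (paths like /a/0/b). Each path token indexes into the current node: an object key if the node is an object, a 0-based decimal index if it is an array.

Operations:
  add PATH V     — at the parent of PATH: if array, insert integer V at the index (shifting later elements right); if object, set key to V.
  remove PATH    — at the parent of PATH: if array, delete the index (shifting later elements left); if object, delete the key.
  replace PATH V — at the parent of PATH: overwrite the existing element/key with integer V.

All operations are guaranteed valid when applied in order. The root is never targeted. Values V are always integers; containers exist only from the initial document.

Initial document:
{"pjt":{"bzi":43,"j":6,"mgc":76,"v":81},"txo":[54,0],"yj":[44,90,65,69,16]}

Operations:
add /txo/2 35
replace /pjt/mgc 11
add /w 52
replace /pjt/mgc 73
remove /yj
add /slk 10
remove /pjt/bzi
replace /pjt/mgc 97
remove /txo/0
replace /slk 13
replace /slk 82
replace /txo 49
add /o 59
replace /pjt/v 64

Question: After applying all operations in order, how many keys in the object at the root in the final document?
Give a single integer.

Answer: 5

Derivation:
After op 1 (add /txo/2 35): {"pjt":{"bzi":43,"j":6,"mgc":76,"v":81},"txo":[54,0,35],"yj":[44,90,65,69,16]}
After op 2 (replace /pjt/mgc 11): {"pjt":{"bzi":43,"j":6,"mgc":11,"v":81},"txo":[54,0,35],"yj":[44,90,65,69,16]}
After op 3 (add /w 52): {"pjt":{"bzi":43,"j":6,"mgc":11,"v":81},"txo":[54,0,35],"w":52,"yj":[44,90,65,69,16]}
After op 4 (replace /pjt/mgc 73): {"pjt":{"bzi":43,"j":6,"mgc":73,"v":81},"txo":[54,0,35],"w":52,"yj":[44,90,65,69,16]}
After op 5 (remove /yj): {"pjt":{"bzi":43,"j":6,"mgc":73,"v":81},"txo":[54,0,35],"w":52}
After op 6 (add /slk 10): {"pjt":{"bzi":43,"j":6,"mgc":73,"v":81},"slk":10,"txo":[54,0,35],"w":52}
After op 7 (remove /pjt/bzi): {"pjt":{"j":6,"mgc":73,"v":81},"slk":10,"txo":[54,0,35],"w":52}
After op 8 (replace /pjt/mgc 97): {"pjt":{"j":6,"mgc":97,"v":81},"slk":10,"txo":[54,0,35],"w":52}
After op 9 (remove /txo/0): {"pjt":{"j":6,"mgc":97,"v":81},"slk":10,"txo":[0,35],"w":52}
After op 10 (replace /slk 13): {"pjt":{"j":6,"mgc":97,"v":81},"slk":13,"txo":[0,35],"w":52}
After op 11 (replace /slk 82): {"pjt":{"j":6,"mgc":97,"v":81},"slk":82,"txo":[0,35],"w":52}
After op 12 (replace /txo 49): {"pjt":{"j":6,"mgc":97,"v":81},"slk":82,"txo":49,"w":52}
After op 13 (add /o 59): {"o":59,"pjt":{"j":6,"mgc":97,"v":81},"slk":82,"txo":49,"w":52}
After op 14 (replace /pjt/v 64): {"o":59,"pjt":{"j":6,"mgc":97,"v":64},"slk":82,"txo":49,"w":52}
Size at the root: 5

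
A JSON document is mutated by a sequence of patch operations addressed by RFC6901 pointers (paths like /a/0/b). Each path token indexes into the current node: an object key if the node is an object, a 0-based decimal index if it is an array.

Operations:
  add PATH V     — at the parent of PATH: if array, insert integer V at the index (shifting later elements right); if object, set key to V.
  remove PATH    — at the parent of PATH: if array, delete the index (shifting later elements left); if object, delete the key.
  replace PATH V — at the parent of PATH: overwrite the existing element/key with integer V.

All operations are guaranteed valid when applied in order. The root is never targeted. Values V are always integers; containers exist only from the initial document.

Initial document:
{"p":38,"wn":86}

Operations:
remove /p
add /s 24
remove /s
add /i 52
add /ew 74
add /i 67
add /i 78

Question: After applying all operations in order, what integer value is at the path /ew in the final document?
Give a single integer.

After op 1 (remove /p): {"wn":86}
After op 2 (add /s 24): {"s":24,"wn":86}
After op 3 (remove /s): {"wn":86}
After op 4 (add /i 52): {"i":52,"wn":86}
After op 5 (add /ew 74): {"ew":74,"i":52,"wn":86}
After op 6 (add /i 67): {"ew":74,"i":67,"wn":86}
After op 7 (add /i 78): {"ew":74,"i":78,"wn":86}
Value at /ew: 74

Answer: 74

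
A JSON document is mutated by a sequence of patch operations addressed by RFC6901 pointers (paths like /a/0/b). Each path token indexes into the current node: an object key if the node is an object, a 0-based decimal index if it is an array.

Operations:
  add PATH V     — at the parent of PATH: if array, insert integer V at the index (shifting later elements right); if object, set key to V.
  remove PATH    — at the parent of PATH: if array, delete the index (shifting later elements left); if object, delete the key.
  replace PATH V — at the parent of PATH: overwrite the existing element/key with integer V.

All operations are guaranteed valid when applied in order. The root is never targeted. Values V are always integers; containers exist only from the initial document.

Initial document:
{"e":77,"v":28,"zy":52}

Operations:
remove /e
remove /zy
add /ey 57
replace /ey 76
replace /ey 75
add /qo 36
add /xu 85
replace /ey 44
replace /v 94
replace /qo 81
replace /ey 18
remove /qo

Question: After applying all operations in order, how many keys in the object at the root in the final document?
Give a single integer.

Answer: 3

Derivation:
After op 1 (remove /e): {"v":28,"zy":52}
After op 2 (remove /zy): {"v":28}
After op 3 (add /ey 57): {"ey":57,"v":28}
After op 4 (replace /ey 76): {"ey":76,"v":28}
After op 5 (replace /ey 75): {"ey":75,"v":28}
After op 6 (add /qo 36): {"ey":75,"qo":36,"v":28}
After op 7 (add /xu 85): {"ey":75,"qo":36,"v":28,"xu":85}
After op 8 (replace /ey 44): {"ey":44,"qo":36,"v":28,"xu":85}
After op 9 (replace /v 94): {"ey":44,"qo":36,"v":94,"xu":85}
After op 10 (replace /qo 81): {"ey":44,"qo":81,"v":94,"xu":85}
After op 11 (replace /ey 18): {"ey":18,"qo":81,"v":94,"xu":85}
After op 12 (remove /qo): {"ey":18,"v":94,"xu":85}
Size at the root: 3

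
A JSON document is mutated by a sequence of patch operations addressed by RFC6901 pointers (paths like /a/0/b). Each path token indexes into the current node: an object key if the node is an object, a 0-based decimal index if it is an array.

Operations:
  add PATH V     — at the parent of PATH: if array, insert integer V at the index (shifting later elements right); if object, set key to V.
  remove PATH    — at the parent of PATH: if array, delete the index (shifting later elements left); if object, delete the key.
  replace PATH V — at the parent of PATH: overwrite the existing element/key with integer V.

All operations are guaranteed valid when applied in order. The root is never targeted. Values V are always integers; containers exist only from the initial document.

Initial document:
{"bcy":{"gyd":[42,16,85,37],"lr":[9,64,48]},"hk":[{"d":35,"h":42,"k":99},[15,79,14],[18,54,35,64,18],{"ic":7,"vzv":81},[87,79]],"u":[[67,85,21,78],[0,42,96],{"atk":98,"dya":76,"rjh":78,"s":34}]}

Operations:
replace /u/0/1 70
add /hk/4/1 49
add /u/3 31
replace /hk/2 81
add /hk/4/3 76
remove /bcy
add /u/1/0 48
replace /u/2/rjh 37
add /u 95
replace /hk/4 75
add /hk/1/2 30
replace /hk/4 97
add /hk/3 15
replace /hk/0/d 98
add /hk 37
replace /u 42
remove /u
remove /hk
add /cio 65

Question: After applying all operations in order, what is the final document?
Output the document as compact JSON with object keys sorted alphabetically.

After op 1 (replace /u/0/1 70): {"bcy":{"gyd":[42,16,85,37],"lr":[9,64,48]},"hk":[{"d":35,"h":42,"k":99},[15,79,14],[18,54,35,64,18],{"ic":7,"vzv":81},[87,79]],"u":[[67,70,21,78],[0,42,96],{"atk":98,"dya":76,"rjh":78,"s":34}]}
After op 2 (add /hk/4/1 49): {"bcy":{"gyd":[42,16,85,37],"lr":[9,64,48]},"hk":[{"d":35,"h":42,"k":99},[15,79,14],[18,54,35,64,18],{"ic":7,"vzv":81},[87,49,79]],"u":[[67,70,21,78],[0,42,96],{"atk":98,"dya":76,"rjh":78,"s":34}]}
After op 3 (add /u/3 31): {"bcy":{"gyd":[42,16,85,37],"lr":[9,64,48]},"hk":[{"d":35,"h":42,"k":99},[15,79,14],[18,54,35,64,18],{"ic":7,"vzv":81},[87,49,79]],"u":[[67,70,21,78],[0,42,96],{"atk":98,"dya":76,"rjh":78,"s":34},31]}
After op 4 (replace /hk/2 81): {"bcy":{"gyd":[42,16,85,37],"lr":[9,64,48]},"hk":[{"d":35,"h":42,"k":99},[15,79,14],81,{"ic":7,"vzv":81},[87,49,79]],"u":[[67,70,21,78],[0,42,96],{"atk":98,"dya":76,"rjh":78,"s":34},31]}
After op 5 (add /hk/4/3 76): {"bcy":{"gyd":[42,16,85,37],"lr":[9,64,48]},"hk":[{"d":35,"h":42,"k":99},[15,79,14],81,{"ic":7,"vzv":81},[87,49,79,76]],"u":[[67,70,21,78],[0,42,96],{"atk":98,"dya":76,"rjh":78,"s":34},31]}
After op 6 (remove /bcy): {"hk":[{"d":35,"h":42,"k":99},[15,79,14],81,{"ic":7,"vzv":81},[87,49,79,76]],"u":[[67,70,21,78],[0,42,96],{"atk":98,"dya":76,"rjh":78,"s":34},31]}
After op 7 (add /u/1/0 48): {"hk":[{"d":35,"h":42,"k":99},[15,79,14],81,{"ic":7,"vzv":81},[87,49,79,76]],"u":[[67,70,21,78],[48,0,42,96],{"atk":98,"dya":76,"rjh":78,"s":34},31]}
After op 8 (replace /u/2/rjh 37): {"hk":[{"d":35,"h":42,"k":99},[15,79,14],81,{"ic":7,"vzv":81},[87,49,79,76]],"u":[[67,70,21,78],[48,0,42,96],{"atk":98,"dya":76,"rjh":37,"s":34},31]}
After op 9 (add /u 95): {"hk":[{"d":35,"h":42,"k":99},[15,79,14],81,{"ic":7,"vzv":81},[87,49,79,76]],"u":95}
After op 10 (replace /hk/4 75): {"hk":[{"d":35,"h":42,"k":99},[15,79,14],81,{"ic":7,"vzv":81},75],"u":95}
After op 11 (add /hk/1/2 30): {"hk":[{"d":35,"h":42,"k":99},[15,79,30,14],81,{"ic":7,"vzv":81},75],"u":95}
After op 12 (replace /hk/4 97): {"hk":[{"d":35,"h":42,"k":99},[15,79,30,14],81,{"ic":7,"vzv":81},97],"u":95}
After op 13 (add /hk/3 15): {"hk":[{"d":35,"h":42,"k":99},[15,79,30,14],81,15,{"ic":7,"vzv":81},97],"u":95}
After op 14 (replace /hk/0/d 98): {"hk":[{"d":98,"h":42,"k":99},[15,79,30,14],81,15,{"ic":7,"vzv":81},97],"u":95}
After op 15 (add /hk 37): {"hk":37,"u":95}
After op 16 (replace /u 42): {"hk":37,"u":42}
After op 17 (remove /u): {"hk":37}
After op 18 (remove /hk): {}
After op 19 (add /cio 65): {"cio":65}

Answer: {"cio":65}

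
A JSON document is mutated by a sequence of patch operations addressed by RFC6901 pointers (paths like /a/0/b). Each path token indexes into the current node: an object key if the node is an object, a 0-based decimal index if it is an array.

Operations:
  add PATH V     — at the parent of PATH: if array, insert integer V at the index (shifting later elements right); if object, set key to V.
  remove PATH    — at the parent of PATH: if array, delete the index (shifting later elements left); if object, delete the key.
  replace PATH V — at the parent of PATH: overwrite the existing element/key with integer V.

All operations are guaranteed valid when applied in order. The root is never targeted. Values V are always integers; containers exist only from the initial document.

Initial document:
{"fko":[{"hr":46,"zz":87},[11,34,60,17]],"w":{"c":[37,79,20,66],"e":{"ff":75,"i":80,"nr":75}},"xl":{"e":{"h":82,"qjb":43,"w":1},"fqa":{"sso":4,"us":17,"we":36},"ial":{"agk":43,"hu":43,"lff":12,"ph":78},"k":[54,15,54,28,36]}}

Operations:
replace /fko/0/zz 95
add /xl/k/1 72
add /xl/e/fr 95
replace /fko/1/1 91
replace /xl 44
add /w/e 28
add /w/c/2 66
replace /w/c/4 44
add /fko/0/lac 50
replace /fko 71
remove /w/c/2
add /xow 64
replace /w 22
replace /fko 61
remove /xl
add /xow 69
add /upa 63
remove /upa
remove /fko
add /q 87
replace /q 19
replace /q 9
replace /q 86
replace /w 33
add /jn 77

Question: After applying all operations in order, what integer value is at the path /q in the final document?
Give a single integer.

After op 1 (replace /fko/0/zz 95): {"fko":[{"hr":46,"zz":95},[11,34,60,17]],"w":{"c":[37,79,20,66],"e":{"ff":75,"i":80,"nr":75}},"xl":{"e":{"h":82,"qjb":43,"w":1},"fqa":{"sso":4,"us":17,"we":36},"ial":{"agk":43,"hu":43,"lff":12,"ph":78},"k":[54,15,54,28,36]}}
After op 2 (add /xl/k/1 72): {"fko":[{"hr":46,"zz":95},[11,34,60,17]],"w":{"c":[37,79,20,66],"e":{"ff":75,"i":80,"nr":75}},"xl":{"e":{"h":82,"qjb":43,"w":1},"fqa":{"sso":4,"us":17,"we":36},"ial":{"agk":43,"hu":43,"lff":12,"ph":78},"k":[54,72,15,54,28,36]}}
After op 3 (add /xl/e/fr 95): {"fko":[{"hr":46,"zz":95},[11,34,60,17]],"w":{"c":[37,79,20,66],"e":{"ff":75,"i":80,"nr":75}},"xl":{"e":{"fr":95,"h":82,"qjb":43,"w":1},"fqa":{"sso":4,"us":17,"we":36},"ial":{"agk":43,"hu":43,"lff":12,"ph":78},"k":[54,72,15,54,28,36]}}
After op 4 (replace /fko/1/1 91): {"fko":[{"hr":46,"zz":95},[11,91,60,17]],"w":{"c":[37,79,20,66],"e":{"ff":75,"i":80,"nr":75}},"xl":{"e":{"fr":95,"h":82,"qjb":43,"w":1},"fqa":{"sso":4,"us":17,"we":36},"ial":{"agk":43,"hu":43,"lff":12,"ph":78},"k":[54,72,15,54,28,36]}}
After op 5 (replace /xl 44): {"fko":[{"hr":46,"zz":95},[11,91,60,17]],"w":{"c":[37,79,20,66],"e":{"ff":75,"i":80,"nr":75}},"xl":44}
After op 6 (add /w/e 28): {"fko":[{"hr":46,"zz":95},[11,91,60,17]],"w":{"c":[37,79,20,66],"e":28},"xl":44}
After op 7 (add /w/c/2 66): {"fko":[{"hr":46,"zz":95},[11,91,60,17]],"w":{"c":[37,79,66,20,66],"e":28},"xl":44}
After op 8 (replace /w/c/4 44): {"fko":[{"hr":46,"zz":95},[11,91,60,17]],"w":{"c":[37,79,66,20,44],"e":28},"xl":44}
After op 9 (add /fko/0/lac 50): {"fko":[{"hr":46,"lac":50,"zz":95},[11,91,60,17]],"w":{"c":[37,79,66,20,44],"e":28},"xl":44}
After op 10 (replace /fko 71): {"fko":71,"w":{"c":[37,79,66,20,44],"e":28},"xl":44}
After op 11 (remove /w/c/2): {"fko":71,"w":{"c":[37,79,20,44],"e":28},"xl":44}
After op 12 (add /xow 64): {"fko":71,"w":{"c":[37,79,20,44],"e":28},"xl":44,"xow":64}
After op 13 (replace /w 22): {"fko":71,"w":22,"xl":44,"xow":64}
After op 14 (replace /fko 61): {"fko":61,"w":22,"xl":44,"xow":64}
After op 15 (remove /xl): {"fko":61,"w":22,"xow":64}
After op 16 (add /xow 69): {"fko":61,"w":22,"xow":69}
After op 17 (add /upa 63): {"fko":61,"upa":63,"w":22,"xow":69}
After op 18 (remove /upa): {"fko":61,"w":22,"xow":69}
After op 19 (remove /fko): {"w":22,"xow":69}
After op 20 (add /q 87): {"q":87,"w":22,"xow":69}
After op 21 (replace /q 19): {"q":19,"w":22,"xow":69}
After op 22 (replace /q 9): {"q":9,"w":22,"xow":69}
After op 23 (replace /q 86): {"q":86,"w":22,"xow":69}
After op 24 (replace /w 33): {"q":86,"w":33,"xow":69}
After op 25 (add /jn 77): {"jn":77,"q":86,"w":33,"xow":69}
Value at /q: 86

Answer: 86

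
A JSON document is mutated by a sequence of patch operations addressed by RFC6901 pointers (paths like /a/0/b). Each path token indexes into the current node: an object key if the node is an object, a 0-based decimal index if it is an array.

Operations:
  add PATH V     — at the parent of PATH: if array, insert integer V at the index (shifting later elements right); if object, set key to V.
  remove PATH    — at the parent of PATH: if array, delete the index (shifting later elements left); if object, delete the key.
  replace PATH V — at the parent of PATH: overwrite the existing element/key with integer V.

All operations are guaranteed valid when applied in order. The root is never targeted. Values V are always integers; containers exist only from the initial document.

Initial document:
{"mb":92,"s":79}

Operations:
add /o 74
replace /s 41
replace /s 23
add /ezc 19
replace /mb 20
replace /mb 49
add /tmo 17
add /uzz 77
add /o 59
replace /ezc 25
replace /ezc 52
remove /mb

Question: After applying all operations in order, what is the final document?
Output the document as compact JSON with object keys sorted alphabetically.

Answer: {"ezc":52,"o":59,"s":23,"tmo":17,"uzz":77}

Derivation:
After op 1 (add /o 74): {"mb":92,"o":74,"s":79}
After op 2 (replace /s 41): {"mb":92,"o":74,"s":41}
After op 3 (replace /s 23): {"mb":92,"o":74,"s":23}
After op 4 (add /ezc 19): {"ezc":19,"mb":92,"o":74,"s":23}
After op 5 (replace /mb 20): {"ezc":19,"mb":20,"o":74,"s":23}
After op 6 (replace /mb 49): {"ezc":19,"mb":49,"o":74,"s":23}
After op 7 (add /tmo 17): {"ezc":19,"mb":49,"o":74,"s":23,"tmo":17}
After op 8 (add /uzz 77): {"ezc":19,"mb":49,"o":74,"s":23,"tmo":17,"uzz":77}
After op 9 (add /o 59): {"ezc":19,"mb":49,"o":59,"s":23,"tmo":17,"uzz":77}
After op 10 (replace /ezc 25): {"ezc":25,"mb":49,"o":59,"s":23,"tmo":17,"uzz":77}
After op 11 (replace /ezc 52): {"ezc":52,"mb":49,"o":59,"s":23,"tmo":17,"uzz":77}
After op 12 (remove /mb): {"ezc":52,"o":59,"s":23,"tmo":17,"uzz":77}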